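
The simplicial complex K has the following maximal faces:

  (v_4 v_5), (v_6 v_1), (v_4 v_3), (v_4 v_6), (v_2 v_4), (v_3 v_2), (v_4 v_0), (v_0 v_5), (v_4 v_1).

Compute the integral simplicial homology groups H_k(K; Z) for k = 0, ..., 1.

H_0 = Z,  H_1 = Z^3.

We work with the vertex ordering v_0 < v_1 < v_2 < v_3 < v_4 < v_5 < v_6. The simplices of K, each written with vertices in increasing order, are:

  0-simplices (7): [v_0], [v_1], [v_2], [v_3], [v_4], [v_5], [v_6]
  1-simplices (9): [v_0,v_4], [v_0,v_5], [v_1,v_4], [v_1,v_6], [v_2,v_3], [v_2,v_4], [v_3,v_4], [v_4,v_5], [v_4,v_6]

giving chain groups C_0 ≅ Z^7, C_1 ≅ Z^9.

∂_1: C_1 → C_0 is given by ∂[p,q] = [q] − [p].
As a 7×9 matrix over Z this has rank 6, with invariant factors (1,1,1,1,1,1).

Now H_k = ker ∂_k / im ∂_{k+1}, so:

  H_0: rank C_0 − rank ∂_1 = 7 − 6 = 1, and the invariant factors of ∂_1 are all 1, so H_0 ≅ Z.
  H_1: rank ker ∂_1 − rank ∂_2 = (9 − 6) − 0 = 3, and there is no ∂_2, so H_1 ≅ Z^3.

As a check, the Euler characteristic is 7 − 9 = -2, which agrees with 1 − 3 = -2.
(K is a triangulation of a wedge of 3 circles.)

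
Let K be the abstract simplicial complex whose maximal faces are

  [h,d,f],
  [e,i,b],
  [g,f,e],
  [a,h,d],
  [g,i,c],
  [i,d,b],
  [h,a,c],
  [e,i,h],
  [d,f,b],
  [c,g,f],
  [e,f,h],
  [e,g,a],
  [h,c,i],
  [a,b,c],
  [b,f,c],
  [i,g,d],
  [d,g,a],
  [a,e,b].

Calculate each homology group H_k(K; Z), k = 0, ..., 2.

Take the total order a < b < c < d < e < f < g < h < i on the vertex set. Then K (dimension 2) consists of the simplices:

  0-simplices (9): a, b, c, d, e, f, g, h, i
  1-simplices (27): ab, ac, ad, ae, ag, ah, bc, bd, be, bf, bi, cf, cg, ch, ci, df, dg, dh, di, ef, eg, eh, ei, fg, fh, gi, hi
  2-simplices (18): abc, abe, ach, adg, adh, aeg, bcf, bdf, bdi, bei, cfg, cgi, chi, dfh, dgi, efg, efh, ehi

so the chain groups are C_0 ≅ Z^9, C_1 ≅ Z^27, C_2 ≅ Z^18.

The boundary map ∂_1: C_1 → C_0 sends each edge [p,q] (with p < q) to q − p.
As a 9×27 matrix over Z this has rank 8, with invariant factors (1,1,1,1,1,1,1,1).

∂_2: C_2 → C_1 sends each 2-simplex [p,q,r] to [q,r] − [p,r] + [p,q]. For instance
  ∂ach = ch − ah + ac,
  ∂cgi = gi − ci + cg.
As a 27×18 matrix over Z this has rank 17, with invariant factors (1,1,1,1,1,1,1,1,1,1,1,1,1,1,1,1,1).

Now H_k = ker ∂_k / im ∂_{k+1}, so:

  H_0: rank C_0 − rank ∂_1 = 9 − 8 = 1, and the invariant factors of ∂_1 are all 1, so H_0 ≅ Z.
  H_1: rank ker ∂_1 − rank ∂_2 = (27 − 8) − 17 = 2, and the invariant factors of ∂_2 are all 1, so H_1 ≅ Z^2.
  H_2: rank ker ∂_2 − rank ∂_3 = (18 − 17) − 0 = 1, and there is no ∂_3, so H_2 ≅ Z.

As a check, the Euler characteristic is 9 − 27 + 18 = 0, which agrees with 1 − 2 + 1 = 0.

H_0 = Z,  H_1 = Z^2,  H_2 = Z.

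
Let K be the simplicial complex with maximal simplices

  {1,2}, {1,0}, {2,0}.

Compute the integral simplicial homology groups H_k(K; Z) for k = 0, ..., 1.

We work with the vertex ordering 0 < 1 < 2. The simplices of K, each written with vertices in increasing order, are:

  0-simplices (3): [0], [1], [2]
  1-simplices (3): [0,1], [0,2], [1,2]

Hence C_0 ≅ Z^3, C_1 ≅ Z^3.

∂_1: C_1 → C_0 is given by ∂[p,q] = [q] − [p]. For instance
  ∂[1,2] = [2] − [1].
This gives a 3×3 integer matrix of rank 2; reducing to Smith normal form yields diagonal entries (1,1).

From H_k ≅ ker(∂_k) / im(∂_{k+1}) we obtain:

  H_0: rank C_0 − rank ∂_1 = 3 − 2 = 1, and the invariant factors of ∂_1 are all 1, so H_0 ≅ Z.
  H_1: rank ker ∂_1 − rank ∂_2 = (3 − 2) − 0 = 1, and there is no ∂_2, so H_1 ≅ Z.

As a check, the Euler characteristic is 3 − 3 = 0, which agrees with 1 − 1 = 0.
(K is a triangulation of the circle S^1.)

H_0 ≅ Z,  H_1 ≅ Z.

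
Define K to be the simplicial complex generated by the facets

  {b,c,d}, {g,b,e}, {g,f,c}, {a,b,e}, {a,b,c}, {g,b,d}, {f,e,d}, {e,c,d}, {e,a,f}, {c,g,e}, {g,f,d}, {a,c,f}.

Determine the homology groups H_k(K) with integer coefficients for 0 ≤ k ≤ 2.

H_0 = Z,  H_1 = Z/2Z,  H_2 = 0.

We work with the vertex ordering a < b < c < d < e < f < g. The simplices of K, each written with vertices in increasing order, are:

  0-simplices (7): a, b, c, d, e, f, g
  1-simplices (18): ab, ac, ae, af, bc, bd, be, bg, cd, ce, cf, cg, de, df, dg, ef, eg, fg
  2-simplices (12): abc, abe, acf, aef, bcd, bdg, beg, cde, ceg, cfg, def, dfg

Hence C_0 ≅ Z^7, C_1 ≅ Z^18, C_2 ≅ Z^12.

∂_1: C_1 → C_0 maps an edge to its endpoints' difference, ∂[p,q] = q − p.
The 7×18 boundary matrix has rank 6 and Smith normal form diag(1,1,1,1,1,1).

Boundary ∂_2: C_2 → C_1 maps a triangle to the signed sum of its edges. For instance
  ∂acf = cf − af + ac,
  ∂abe = be − ae + ab.
This gives a 18×12 integer matrix of rank 12; reducing to Smith normal form yields diagonal entries (1,1,1,1,1,1,1,1,1,1,1,2).

From H_k ≅ ker(∂_k) / im(∂_{k+1}) we obtain:

  H_0: rank C_0 − rank ∂_1 = 7 − 6 = 1, and the invariant factors of ∂_1 are all 1, so H_0 ≅ Z.
  H_1: rank ker ∂_1 − rank ∂_2 = (18 − 6) − 12 = 0, and ∂_2 has invariant factor 2 > 1, so H_1 ≅ Z/2Z.
  H_2: rank ker ∂_2 − rank ∂_3 = (12 − 12) − 0 = 0, and there is no ∂_3, so H_2 ≅ 0.

(K is a triangulation of the real projective plane RP^2.)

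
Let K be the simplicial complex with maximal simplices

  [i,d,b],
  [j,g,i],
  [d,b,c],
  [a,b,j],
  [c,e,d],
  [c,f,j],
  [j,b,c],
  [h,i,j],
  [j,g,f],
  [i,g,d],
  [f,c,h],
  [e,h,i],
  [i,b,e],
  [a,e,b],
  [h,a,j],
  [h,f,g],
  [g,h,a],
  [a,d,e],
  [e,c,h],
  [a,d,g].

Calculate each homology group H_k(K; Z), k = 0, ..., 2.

Take the total order a < b < c < d < e < f < g < h < i < j on the vertex set. Then K (dimension 2) consists of the simplices:

  0-simplices (10): a, b, c, d, e, f, g, h, i, j
  1-simplices (30): ab, ad, ae, ag, ah, aj, bc, bd, be, bi, bj, cd, ce, cf, ch, cj, de, dg, di, eh, ei, fg, fh, fj, gh, gi, gj, hi, hj, ij
  2-simplices (20): abe, abj, ade, adg, agh, ahj, bcd, bcj, bdi, bei, cde, ceh, cfh, cfj, dgi, ehi, fgh, fgj, gij, hij

Hence C_0 ≅ Z^10, C_1 ≅ Z^30, C_2 ≅ Z^20.

The boundary map ∂_1: C_1 → C_0 sends each edge [p,q] (with p < q) to q − p. For instance
  ∂di = i − d.
The 10×30 boundary matrix has rank 9 and Smith normal form diag(1,1,1,1,1,1,1,1,1).

The boundary map ∂_2: C_2 → C_1 sends each 2-simplex [p,q,r] to [q,r] − [p,r] + [p,q]. For instance
  ∂bdi = di − bi + bd,
  ∂bcd = cd − bd + bc.
The resulting 30×20 matrix has rank 20, and its Smith normal form has invariant factors (1,1,1,1,1,1,1,1,1,1,1,1,1,1,1,1,1,1,1,2).

Reading off H_k = ker ∂_k / im ∂_{k+1}:

  H_0: rank C_0 − rank ∂_1 = 10 − 9 = 1, and the invariant factors of ∂_1 are all 1, so H_0 = Z.
  H_1: rank ker ∂_1 − rank ∂_2 = (30 − 9) − 20 = 1, and ∂_2 has invariant factor 2 > 1, so H_1 = Z ⊕ Z_2.
  H_2: rank ker ∂_2 − rank ∂_3 = (20 − 20) − 0 = 0, and there is no ∂_3, so H_2 = 0.

As a check, the Euler characteristic is 10 − 30 + 20 = 0, which agrees with 1 − 1 + 0 = 0.
(K is a triangulation of the Klein bottle.)

H_0 ≅ Z,  H_1 ≅ Z ⊕ Z_2,  H_2 = 0.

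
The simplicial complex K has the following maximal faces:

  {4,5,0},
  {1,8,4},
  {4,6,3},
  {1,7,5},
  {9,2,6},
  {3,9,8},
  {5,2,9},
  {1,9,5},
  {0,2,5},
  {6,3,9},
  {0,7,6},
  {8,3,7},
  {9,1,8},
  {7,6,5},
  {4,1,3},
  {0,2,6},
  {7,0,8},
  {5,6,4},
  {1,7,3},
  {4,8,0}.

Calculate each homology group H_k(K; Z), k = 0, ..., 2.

H_0 = Z,  H_1 = Z ⊕ Z/2Z,  H_2 = 0.

We work with the vertex ordering 0 < 1 < 2 < 3 < 4 < 5 < 6 < 7 < 8 < 9. The simplices of K, each written with vertices in increasing order, are:

  0-simplices (10): [0], [1], [2], [3], [4], [5], [6], [7], [8], [9]
  1-simplices (30): (30 of them)
  2-simplices (20): (20 of them)

giving chain groups C_0 ≅ Z^10, C_1 ≅ Z^30, C_2 ≅ Z^20.

Boundary ∂_1: C_1 → C_0 maps an edge to its endpoints' difference, ∂[p,q] = q − p.
The 10×30 boundary matrix has rank 9 and Smith normal form diag(1,1,1,1,1,1,1,1,1).

Boundary ∂_2: C_2 → C_1 maps a triangle to the signed sum of its edges. For instance
  ∂[0,4,5] = [4,5] − [0,5] + [0,4],
  ∂[1,3,7] = [3,7] − [1,7] + [1,3].
The 30×20 boundary matrix has rank 20 and Smith normal form diag(1,1,1,1,1,1,1,1,1,1,1,1,1,1,1,1,1,1,1,2).

Now H_k = ker ∂_k / im ∂_{k+1}, so:

  H_0: rank C_0 − rank ∂_1 = 10 − 9 = 1, and the invariant factors of ∂_1 are all 1, so H_0 ≅ Z.
  H_1: rank ker ∂_1 − rank ∂_2 = (30 − 9) − 20 = 1, and ∂_2 has invariant factor 2 > 1, so H_1 ≅ Z ⊕ Z/2Z.
  H_2: rank ker ∂_2 − rank ∂_3 = (20 − 20) − 0 = 0, and there is no ∂_3, so H_2 ≅ 0.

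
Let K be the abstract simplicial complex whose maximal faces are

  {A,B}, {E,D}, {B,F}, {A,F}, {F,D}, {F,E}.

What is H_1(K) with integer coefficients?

Order the vertices as A < B < D < E < F. Listing each simplex with vertices in this order, K has dimension 1 with simplices:

  0-simplices (5): A, B, D, E, F
  1-simplices (6): AB, AF, BF, DE, DF, EF

giving chain groups C_0 ≅ Z^5, C_1 ≅ Z^6.

The boundary map ∂_1: C_1 → C_0 maps an edge to its endpoints' difference, ∂[p,q] = q − p. For instance
  ∂DF = F − D.
This gives a 5×6 integer matrix of rank 4; reducing to Smith normal form yields diagonal entries (1,1,1,1).

From H_k ≅ ker(∂_k) / im(∂_{k+1}) we obtain:

  H_1: rank ker ∂_1 − rank ∂_2 = (6 − 4) − 0 = 2, and there is no ∂_2, so H_1 ≅ Z^2.

H_1 ≅ Z^2.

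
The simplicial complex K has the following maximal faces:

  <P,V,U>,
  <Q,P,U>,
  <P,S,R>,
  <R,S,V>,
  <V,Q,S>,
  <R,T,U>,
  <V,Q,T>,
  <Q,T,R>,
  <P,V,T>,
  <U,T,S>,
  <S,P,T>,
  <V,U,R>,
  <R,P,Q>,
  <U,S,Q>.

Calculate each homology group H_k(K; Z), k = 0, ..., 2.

H_0 ≅ Z,  H_1 ≅ Z^2,  H_2 ≅ Z.

Take the total order P < Q < R < S < T < U < V on the vertex set. Then K (dimension 2) consists of the simplices:

  0-simplices (7): P, Q, R, S, T, U, V
  1-simplices (21): PQ, PR, PS, PT, PU, PV, QR, QS, QT, QU, QV, RS, RT, RU, RV, ST, SU, SV, TU, TV, UV
  2-simplices (14): PQR, PQU, PRS, PST, PTV, PUV, QRT, QSU, QSV, QTV, RSV, RTU, RUV, STU

giving chain groups C_0 ≅ Z^7, C_1 ≅ Z^21, C_2 ≅ Z^14.

∂_1: C_1 → C_0 is given by ∂[p,q] = [q] − [p]. For instance
  ∂TV = V − T.
The resulting 7×21 matrix has rank 6, and its Smith normal form has invariant factors (1,1,1,1,1,1).

The boundary map ∂_2: C_2 → C_1 acts by ∂[p,q,r] = [q,r] − [p,r] + [p,q]. For instance
  ∂QRT = RT − QT + QR,
  ∂QSU = SU − QU + QS.
This gives a 21×14 integer matrix of rank 13; reducing to Smith normal form yields diagonal entries (1,1,1,1,1,1,1,1,1,1,1,1,1).

Now H_k = ker ∂_k / im ∂_{k+1}, so:

  H_0: rank C_0 − rank ∂_1 = 7 − 6 = 1, and the invariant factors of ∂_1 are all 1, so H_0 ≅ Z.
  H_1: rank ker ∂_1 − rank ∂_2 = (21 − 6) − 13 = 2, and the invariant factors of ∂_2 are all 1, so H_1 ≅ Z^2.
  H_2: rank ker ∂_2 − rank ∂_3 = (14 − 13) − 0 = 1, and there is no ∂_3, so H_2 ≅ Z.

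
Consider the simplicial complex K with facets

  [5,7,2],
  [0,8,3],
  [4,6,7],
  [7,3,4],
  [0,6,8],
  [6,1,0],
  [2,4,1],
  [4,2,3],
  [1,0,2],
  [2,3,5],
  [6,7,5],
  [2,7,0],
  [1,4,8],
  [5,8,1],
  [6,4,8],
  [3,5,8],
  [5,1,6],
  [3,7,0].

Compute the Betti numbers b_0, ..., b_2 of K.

Order the vertices as 0 < 1 < 2 < 3 < 4 < 5 < 6 < 7 < 8. Listing each simplex with vertices in this order, K has dimension 2 with simplices:

  0-simplices (9): [0], [1], [2], [3], [4], [5], [6], [7], [8]
  1-simplices (27): (27 of them)
  2-simplices (18): [0,1,2], [0,1,6], [0,2,7], [0,3,7], [0,3,8], [0,6,8], [1,2,4], [1,4,8], [1,5,6], [1,5,8], [2,3,4], [2,3,5], [2,5,7], [3,4,7], [3,5,8], [4,6,7], [4,6,8], [5,6,7]

giving chain groups C_0 ≅ Z^9, C_1 ≅ Z^27, C_2 ≅ Z^18.

∂_1: C_1 → C_0 sends each edge [p,q] (with p < q) to q − p.
The resulting 9×27 matrix has rank 8, and its Smith normal form has invariant factors (1,1,1,1,1,1,1,1).

∂_2: C_2 → C_1 acts by ∂[p,q,r] = [q,r] − [p,r] + [p,q]. For instance
  ∂[1,2,4] = [2,4] − [1,4] + [1,2],
  ∂[2,5,7] = [5,7] − [2,7] + [2,5].
As a 27×18 matrix over Z this has rank 18, with invariant factors (1,1,1,1,1,1,1,1,1,1,1,1,1,1,1,1,1,2).

Now H_k = ker ∂_k / im ∂_{k+1}, so:

  H_0: rank C_0 − rank ∂_1 = 9 − 8 = 1, and the invariant factors of ∂_1 are all 1, so H_0 ≅ Z.
  H_1: rank ker ∂_1 − rank ∂_2 = (27 − 8) − 18 = 1, and ∂_2 has invariant factor 2 > 1, so H_1 ≅ Z ⊕ Z/2Z.
  H_2: rank ker ∂_2 − rank ∂_3 = (18 − 18) − 0 = 0, and there is no ∂_3, so H_2 ≅ 0.

As a check, the Euler characteristic is 9 − 27 + 18 = 0, which agrees with 1 − 1 + 0 = 0.

Hence the Betti numbers are b_0 = 1, b_1 = 1, b_2 = 0.

b_0 = 1, b_1 = 1, b_2 = 0.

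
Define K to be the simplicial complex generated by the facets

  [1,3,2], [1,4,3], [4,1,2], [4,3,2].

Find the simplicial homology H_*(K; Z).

Take the total order 1 < 2 < 3 < 4 on the vertex set. Then K (dimension 2) consists of the simplices:

  0-simplices (4): [1], [2], [3], [4]
  1-simplices (6): [1,2], [1,3], [1,4], [2,3], [2,4], [3,4]
  2-simplices (4): [1,2,3], [1,2,4], [1,3,4], [2,3,4]

so the chain groups are C_0 ≅ Z^4, C_1 ≅ Z^6, C_2 ≅ Z^4.

The boundary map ∂_1: C_1 → C_0 is given by ∂[p,q] = [q] − [p]. For instance
  ∂[1,2] = [2] − [1].
This gives a 4×6 integer matrix of rank 3; reducing to Smith normal form yields diagonal entries (1,1,1).

∂_2: C_2 → C_1 acts by ∂[p,q,r] = [q,r] − [p,r] + [p,q]. For instance
  ∂[1,2,3] = [2,3] − [1,3] + [1,2],
  ∂[1,3,4] = [3,4] − [1,4] + [1,3].
This gives a 6×4 integer matrix of rank 3; reducing to Smith normal form yields diagonal entries (1,1,1).

Computing H_k = (kernel of ∂_k) / (image of ∂_{k+1}):

  H_0: rank C_0 − rank ∂_1 = 4 − 3 = 1, and the invariant factors of ∂_1 are all 1, so H_0 ≅ Z.
  H_1: rank ker ∂_1 − rank ∂_2 = (6 − 3) − 3 = 0, and the invariant factors of ∂_2 are all 1, so H_1 ≅ 0.
  H_2: rank ker ∂_2 − rank ∂_3 = (4 − 3) − 0 = 1, and there is no ∂_3, so H_2 ≅ Z.

As a check, the Euler characteristic is 4 − 6 + 4 = 2, which agrees with 1 − 0 + 1 = 2.

H_0 = Z,  H_1 = 0,  H_2 = Z.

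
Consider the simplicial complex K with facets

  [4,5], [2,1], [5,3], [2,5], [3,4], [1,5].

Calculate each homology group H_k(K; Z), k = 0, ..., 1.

H_0 ≅ Z,  H_1 ≅ Z^2.

Order the vertices as 1 < 2 < 3 < 4 < 5. Listing each simplex with vertices in this order, K has dimension 1 with simplices:

  0-simplices (5): [1], [2], [3], [4], [5]
  1-simplices (6): [1,2], [1,5], [2,5], [3,4], [3,5], [4,5]

giving chain groups C_0 ≅ Z^5, C_1 ≅ Z^6.

Boundary ∂_1: C_1 → C_0 sends each edge [p,q] (with p < q) to q − p. For instance
  ∂[3,4] = [4] − [3].
The resulting 5×6 matrix has rank 4, and its Smith normal form has invariant factors (1,1,1,1).

From H_k ≅ ker(∂_k) / im(∂_{k+1}) we obtain:

  H_0: rank C_0 − rank ∂_1 = 5 − 4 = 1, and the invariant factors of ∂_1 are all 1, so H_0 ≅ Z.
  H_1: rank ker ∂_1 − rank ∂_2 = (6 − 4) − 0 = 2, and there is no ∂_2, so H_1 ≅ Z^2.

As a check, the Euler characteristic is 5 − 6 = -1, which agrees with 1 − 2 = -1.
(K is a triangulation of a wedge of 2 circles.)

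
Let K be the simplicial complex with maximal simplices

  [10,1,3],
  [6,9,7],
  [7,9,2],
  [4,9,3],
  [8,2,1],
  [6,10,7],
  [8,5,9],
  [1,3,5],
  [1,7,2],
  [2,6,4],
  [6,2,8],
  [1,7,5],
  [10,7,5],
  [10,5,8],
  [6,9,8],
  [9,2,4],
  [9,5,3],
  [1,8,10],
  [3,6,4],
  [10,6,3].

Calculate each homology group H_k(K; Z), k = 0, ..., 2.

H_0 ≅ Z,  H_1 ≅ Z ⊕ Z/2,  H_2 = 0.

Take the total order 1 < 2 < 3 < 4 < 5 < 6 < 7 < 8 < 9 < 10 on the vertex set. Then K (dimension 2) consists of the simplices:

  0-simplices (10): [1], [2], [3], [4], [5], [6], [7], [8], [9], [10]
  1-simplices (30): (30 of them)
  2-simplices (20): (20 of them)

giving chain groups C_0 ≅ Z^10, C_1 ≅ Z^30, C_2 ≅ Z^20.

Boundary ∂_1: C_1 → C_0 maps an edge to its endpoints' difference, ∂[p,q] = q − p. For instance
  ∂[1,2] = [2] − [1].
As a 10×30 matrix over Z this has rank 9, with invariant factors (1,1,1,1,1,1,1,1,1).

Boundary ∂_2: C_2 → C_1 sends each 2-simplex [p,q,r] to [q,r] − [p,r] + [p,q]. For instance
  ∂[5,7,10] = [7,10] − [5,10] + [5,7],
  ∂[1,2,7] = [2,7] − [1,7] + [1,2].
The 30×20 boundary matrix has rank 20 and Smith normal form diag(1,1,1,1,1,1,1,1,1,1,1,1,1,1,1,1,1,1,1,2).

Reading off H_k = ker ∂_k / im ∂_{k+1}:

  H_0: rank C_0 − rank ∂_1 = 10 − 9 = 1, and the invariant factors of ∂_1 are all 1, so H_0 ≅ Z.
  H_1: rank ker ∂_1 − rank ∂_2 = (30 − 9) − 20 = 1, and ∂_2 has invariant factor 2 > 1, so H_1 ≅ Z ⊕ Z/2.
  H_2: rank ker ∂_2 − rank ∂_3 = (20 − 20) − 0 = 0, and there is no ∂_3, so H_2 ≅ 0.

As a check, the Euler characteristic is 10 − 30 + 20 = 0, which agrees with 1 − 1 + 0 = 0.
(K is a triangulation of the Klein bottle.)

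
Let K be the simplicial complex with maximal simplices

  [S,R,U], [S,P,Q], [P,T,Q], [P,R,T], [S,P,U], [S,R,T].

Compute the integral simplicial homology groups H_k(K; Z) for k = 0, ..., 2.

We work with the vertex ordering P < Q < R < S < T < U. The simplices of K, each written with vertices in increasing order, are:

  0-simplices (6): P, Q, R, S, T, U
  1-simplices (12): PQ, PR, PS, PT, PU, QS, QT, RS, RT, RU, ST, SU
  2-simplices (6): PQS, PQT, PRT, PSU, RST, RSU

Hence C_0 ≅ Z^6, C_1 ≅ Z^12, C_2 ≅ Z^6.

Boundary ∂_1: C_1 → C_0 maps an edge to its endpoints' difference, ∂[p,q] = q − p.
This gives a 6×12 integer matrix of rank 5; reducing to Smith normal form yields diagonal entries (1,1,1,1,1).

Boundary ∂_2: C_2 → C_1 maps a triangle to the signed sum of its edges. For instance
  ∂PQS = QS − PS + PQ,
  ∂PQT = QT − PT + PQ.
This gives a 12×6 integer matrix of rank 6; reducing to Smith normal form yields diagonal entries (1,1,1,1,1,1).

Now H_k = ker ∂_k / im ∂_{k+1}, so:

  H_0: rank C_0 − rank ∂_1 = 6 − 5 = 1, and the invariant factors of ∂_1 are all 1, so H_0 = Z.
  H_1: rank ker ∂_1 − rank ∂_2 = (12 − 5) − 6 = 1, and the invariant factors of ∂_2 are all 1, so H_1 = Z.
  H_2: rank ker ∂_2 − rank ∂_3 = (6 − 6) − 0 = 0, and there is no ∂_3, so H_2 = 0.

As a check, the Euler characteristic is 6 − 12 + 6 = 0, which agrees with 1 − 1 + 0 = 0.
(K is a triangulation of the cylinder S^1 x I.)

H_0 = Z,  H_1 = Z,  H_2 = 0.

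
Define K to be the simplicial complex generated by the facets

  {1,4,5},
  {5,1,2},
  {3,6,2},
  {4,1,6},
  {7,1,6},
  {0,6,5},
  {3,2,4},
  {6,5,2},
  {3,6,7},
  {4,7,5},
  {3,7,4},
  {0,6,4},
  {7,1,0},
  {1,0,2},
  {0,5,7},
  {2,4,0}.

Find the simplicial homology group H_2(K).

Order the vertices as 0 < 1 < 2 < 3 < 4 < 5 < 6 < 7. Listing each simplex with vertices in this order, K has dimension 2 with simplices:

  0-simplices (8): [0], [1], [2], [3], [4], [5], [6], [7]
  1-simplices (24): (24 of them)
  2-simplices (16): [0,1,2], [0,1,7], [0,2,4], [0,4,6], [0,5,6], [0,5,7], [1,2,5], [1,4,5], [1,4,6], [1,6,7], [2,3,4], [2,3,6], [2,5,6], [3,4,7], [3,6,7], [4,5,7]

Hence C_0 ≅ Z^8, C_1 ≅ Z^24, C_2 ≅ Z^16.

∂_1: C_1 → C_0 maps an edge to its endpoints' difference, ∂[p,q] = q − p. For instance
  ∂[4,5] = [5] − [4].
The resulting 8×24 matrix has rank 7, and its Smith normal form has invariant factors (1,1,1,1,1,1,1).

The boundary map ∂_2: C_2 → C_1 acts by ∂[p,q,r] = [q,r] − [p,r] + [p,q]. For instance
  ∂[1,6,7] = [6,7] − [1,7] + [1,6],
  ∂[0,1,7] = [1,7] − [0,7] + [0,1].
The 24×16 boundary matrix has rank 15 and Smith normal form diag(1,1,1,1,1,1,1,1,1,1,1,1,1,1,1).

Reading off H_k = ker ∂_k / im ∂_{k+1}:

  H_2: rank ker ∂_2 − rank ∂_3 = (16 − 15) − 0 = 1, and there is no ∂_3, so H_2 = Z.

H_2 ≅ Z.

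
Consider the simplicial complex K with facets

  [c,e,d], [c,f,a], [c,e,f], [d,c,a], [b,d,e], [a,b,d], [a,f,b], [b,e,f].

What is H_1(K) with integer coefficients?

H_1 = 0.

Order the vertices as a < b < c < d < e < f. Listing each simplex with vertices in this order, K has dimension 2 with simplices:

  0-simplices (6): a, b, c, d, e, f
  1-simplices (12): ab, ac, ad, af, bd, be, bf, cd, ce, cf, de, ef
  2-simplices (8): abd, abf, acd, acf, bde, bef, cde, cef

so the chain groups are C_0 ≅ Z^6, C_1 ≅ Z^12, C_2 ≅ Z^8.

The boundary map ∂_1: C_1 → C_0 sends each edge [p,q] (with p < q) to q − p.
This gives a 6×12 integer matrix of rank 5; reducing to Smith normal form yields diagonal entries (1,1,1,1,1).

∂_2: C_2 → C_1 maps a triangle to the signed sum of its edges. For instance
  ∂cef = ef − cf + ce,
  ∂acf = cf − af + ac.
As a 12×8 matrix over Z this has rank 7, with invariant factors (1,1,1,1,1,1,1).

Reading off H_k = ker ∂_k / im ∂_{k+1}:

  H_1: rank ker ∂_1 − rank ∂_2 = (12 − 5) − 7 = 0, and the invariant factors of ∂_2 are all 1, so H_1 ≅ 0.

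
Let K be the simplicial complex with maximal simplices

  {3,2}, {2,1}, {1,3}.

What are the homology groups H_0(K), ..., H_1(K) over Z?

Fix the vertex order 1 < 2 < 3 and write every simplex with vertices in increasing order. Then dim K = 1 and the simplices of K are:

  0-simplices (3): [1], [2], [3]
  1-simplices (3): [1,2], [1,3], [2,3]

giving chain groups C_0 ≅ Z^3, C_1 ≅ Z^3.

The boundary map ∂_1: C_1 → C_0 is given by ∂[p,q] = [q] − [p].
The 3×3 boundary matrix has rank 2 and Smith normal form diag(1,1).

Reading off H_k = ker ∂_k / im ∂_{k+1}:

  H_0: rank C_0 − rank ∂_1 = 3 − 2 = 1, and the invariant factors of ∂_1 are all 1, so H_0 = Z.
  H_1: rank ker ∂_1 − rank ∂_2 = (3 − 2) − 0 = 1, and there is no ∂_2, so H_1 = Z.

(K is a triangulation of the circle S^1.)

H_0 ≅ Z,  H_1 ≅ Z.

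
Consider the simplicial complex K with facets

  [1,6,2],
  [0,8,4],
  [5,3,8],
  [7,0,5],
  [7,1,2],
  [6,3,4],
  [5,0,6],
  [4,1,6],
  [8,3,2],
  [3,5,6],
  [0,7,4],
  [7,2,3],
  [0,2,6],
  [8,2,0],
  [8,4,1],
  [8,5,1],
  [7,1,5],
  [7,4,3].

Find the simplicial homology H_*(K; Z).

H_0 ≅ Z,  H_1 ≅ Z^2,  H_2 ≅ Z.

Order the vertices as 0 < 1 < 2 < 3 < 4 < 5 < 6 < 7 < 8. Listing each simplex with vertices in this order, K has dimension 2 with simplices:

  0-simplices (9): [0], [1], [2], [3], [4], [5], [6], [7], [8]
  1-simplices (27): (27 of them)
  2-simplices (18): [0,2,6], [0,2,8], [0,4,7], [0,4,8], [0,5,6], [0,5,7], [1,2,6], [1,2,7], [1,4,6], [1,4,8], [1,5,7], [1,5,8], [2,3,7], [2,3,8], [3,4,6], [3,4,7], [3,5,6], [3,5,8]

so the chain groups are C_0 ≅ Z^9, C_1 ≅ Z^27, C_2 ≅ Z^18.

Boundary ∂_1: C_1 → C_0 sends each edge [p,q] (with p < q) to q − p. For instance
  ∂[4,7] = [7] − [4].
The 9×27 boundary matrix has rank 8 and Smith normal form diag(1,1,1,1,1,1,1,1).

Boundary ∂_2: C_2 → C_1 sends each 2-simplex [p,q,r] to [q,r] − [p,r] + [p,q]. For instance
  ∂[0,4,7] = [4,7] − [0,7] + [0,4],
  ∂[0,4,8] = [4,8] − [0,8] + [0,4].
The resulting 27×18 matrix has rank 17, and its Smith normal form has invariant factors (1,1,1,1,1,1,1,1,1,1,1,1,1,1,1,1,1).

Reading off H_k = ker ∂_k / im ∂_{k+1}:

  H_0: rank C_0 − rank ∂_1 = 9 − 8 = 1, and the invariant factors of ∂_1 are all 1, so H_0 ≅ Z.
  H_1: rank ker ∂_1 − rank ∂_2 = (27 − 8) − 17 = 2, and the invariant factors of ∂_2 are all 1, so H_1 ≅ Z^2.
  H_2: rank ker ∂_2 − rank ∂_3 = (18 − 17) − 0 = 1, and there is no ∂_3, so H_2 ≅ Z.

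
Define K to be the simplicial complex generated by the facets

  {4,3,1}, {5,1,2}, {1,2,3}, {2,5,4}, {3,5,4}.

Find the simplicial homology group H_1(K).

Fix the vertex order 1 < 2 < 3 < 4 < 5 and write every simplex with vertices in increasing order. Then dim K = 2 and the simplices of K are:

  0-simplices (5): [1], [2], [3], [4], [5]
  1-simplices (10): [1,2], [1,3], [1,4], [1,5], [2,3], [2,4], [2,5], [3,4], [3,5], [4,5]
  2-simplices (5): [1,2,3], [1,2,5], [1,3,4], [2,4,5], [3,4,5]

Hence C_0 ≅ Z^5, C_1 ≅ Z^10, C_2 ≅ Z^5.

The boundary map ∂_1: C_1 → C_0 sends each edge [p,q] (with p < q) to q − p. For instance
  ∂[2,5] = [5] − [2].
As a 5×10 matrix over Z this has rank 4, with invariant factors (1,1,1,1).

The boundary map ∂_2: C_2 → C_1 sends each 2-simplex [p,q,r] to [q,r] − [p,r] + [p,q]. For instance
  ∂[1,3,4] = [3,4] − [1,4] + [1,3],
  ∂[3,4,5] = [4,5] − [3,5] + [3,4].
As a 10×5 matrix over Z this has rank 5, with invariant factors (1,1,1,1,1).

Computing H_k = (kernel of ∂_k) / (image of ∂_{k+1}):

  H_1: rank ker ∂_1 − rank ∂_2 = (10 − 4) − 5 = 1, and the invariant factors of ∂_2 are all 1, so H_1 = Z.

(K is a triangulation of the Möbius band.)

H_1 ≅ Z.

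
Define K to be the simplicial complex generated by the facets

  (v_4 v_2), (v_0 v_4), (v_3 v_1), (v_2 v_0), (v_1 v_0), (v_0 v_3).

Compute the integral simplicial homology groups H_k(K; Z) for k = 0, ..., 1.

H_0 = Z,  H_1 = Z^2.

K has 5 vertices, 6 edges.
rank ∂_0 = 0, rank ∂_1 = 4 ⇒ b_0 = 5 − 0 − 4 = 1; all invariant factors of ∂_1 are 1 so no torsion. So H_0 ≅ Z.
rank ∂_1 = 4, rank ∂_2 = 0 ⇒ b_1 = 6 − 4 − 0 = 2. So H_1 ≅ Z^2.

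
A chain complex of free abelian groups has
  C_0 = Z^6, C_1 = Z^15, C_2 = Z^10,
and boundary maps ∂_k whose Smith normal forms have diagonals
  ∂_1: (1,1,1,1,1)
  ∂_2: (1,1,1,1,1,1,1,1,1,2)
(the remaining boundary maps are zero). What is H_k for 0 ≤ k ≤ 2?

H_0 = Z,  H_1 = Z/2Z,  H_2 = 0.

H_0: b_0 = 6 − 0 − 5 = 1; torsion from ∂_1 factors > 1: none. So H_0 = Z.
H_1: b_1 = 15 − 5 − 10 = 0; torsion from ∂_2 factors > 1: [2]. So H_1 = Z/2Z.
H_2: b_2 = 10 − 10 − 0 = 0; torsion from ∂_3 factors > 1: none. So H_2 = 0.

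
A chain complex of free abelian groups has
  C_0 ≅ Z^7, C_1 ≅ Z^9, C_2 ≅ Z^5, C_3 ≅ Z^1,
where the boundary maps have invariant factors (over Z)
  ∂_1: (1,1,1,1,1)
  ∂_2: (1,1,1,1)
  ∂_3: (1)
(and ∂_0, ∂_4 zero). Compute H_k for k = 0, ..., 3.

H_0 = Z^2,  H_1 = 0,  H_2 = 0,  H_3 = 0.

H_0: b_0 = 7 − 0 − 5 = 2; torsion from ∂_1 factors > 1: none. So H_0 = Z^2.
H_1: b_1 = 9 − 5 − 4 = 0; torsion from ∂_2 factors > 1: none. So H_1 = 0.
H_2: b_2 = 5 − 4 − 1 = 0; torsion from ∂_3 factors > 1: none. So H_2 = 0.
H_3: b_3 = 1 − 1 − 0 = 0; torsion from ∂_4 factors > 1: none. So H_3 = 0.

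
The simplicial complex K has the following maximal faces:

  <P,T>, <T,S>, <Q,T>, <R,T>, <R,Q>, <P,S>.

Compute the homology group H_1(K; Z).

H_1 ≅ Z^2.

We work with the vertex ordering P < Q < R < S < T. The simplices of K, each written with vertices in increasing order, are:

  0-simplices (5): P, Q, R, S, T
  1-simplices (6): PS, PT, QR, QT, RT, ST

giving chain groups C_0 ≅ Z^5, C_1 ≅ Z^6.

The boundary map ∂_1: C_1 → C_0 is given by ∂[p,q] = [q] − [p]. For instance
  ∂QR = R − Q.
The resulting 5×6 matrix has rank 4, and its Smith normal form has invariant factors (1,1,1,1).

Reading off H_k = ker ∂_k / im ∂_{k+1}:

  H_1: rank ker ∂_1 − rank ∂_2 = (6 − 4) − 0 = 2, and there is no ∂_2, so H_1 ≅ Z^2.

(K is a triangulation of a wedge of 2 circles.)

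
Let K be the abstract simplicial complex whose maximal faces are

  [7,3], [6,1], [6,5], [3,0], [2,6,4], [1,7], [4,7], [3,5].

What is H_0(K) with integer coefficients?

H_0 = Z.

We work with the vertex ordering 0 < 1 < 2 < 3 < 4 < 5 < 6 < 7. The simplices of K, each written with vertices in increasing order, are:

  0-simplices (8): [0], [1], [2], [3], [4], [5], [6], [7]
  1-simplices (10): [0,3], [1,6], [1,7], [2,4], [2,6], [3,5], [3,7], [4,6], [4,7], [5,6]
  2-simplices (1): [2,4,6]

giving chain groups C_0 ≅ Z^8, C_1 ≅ Z^10, C_2 ≅ Z^1.

Boundary ∂_1: C_1 → C_0 sends each edge [p,q] (with p < q) to q − p.
The 8×10 boundary matrix has rank 7 and Smith normal form diag(1,1,1,1,1,1,1).

∂_2: C_2 → C_1 sends each 2-simplex [p,q,r] to [q,r] − [p,r] + [p,q]. For instance
  ∂[2,4,6] = [4,6] − [2,6] + [2,4].
The 10×1 boundary matrix has rank 1 and Smith normal form diag(1).

Reading off H_k = ker ∂_k / im ∂_{k+1}:

  H_0: rank C_0 − rank ∂_1 = 8 − 7 = 1, and the invariant factors of ∂_1 are all 1, so H_0 ≅ Z.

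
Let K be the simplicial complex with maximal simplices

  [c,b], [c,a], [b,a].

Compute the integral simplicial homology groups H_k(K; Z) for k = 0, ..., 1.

Take the total order a < b < c on the vertex set. Then K (dimension 1) consists of the simplices:

  0-simplices (3): a, b, c
  1-simplices (3): ab, ac, bc

Hence C_0 ≅ Z^3, C_1 ≅ Z^3.

Boundary ∂_1: C_1 → C_0 sends each edge [p,q] (with p < q) to q − p.
As a 3×3 matrix over Z this has rank 2, with invariant factors (1,1).

Reading off H_k = ker ∂_k / im ∂_{k+1}:

  H_0: rank C_0 − rank ∂_1 = 3 − 2 = 1, and the invariant factors of ∂_1 are all 1, so H_0 ≅ Z.
  H_1: rank ker ∂_1 − rank ∂_2 = (3 − 2) − 0 = 1, and there is no ∂_2, so H_1 ≅ Z.

H_0 ≅ Z,  H_1 ≅ Z.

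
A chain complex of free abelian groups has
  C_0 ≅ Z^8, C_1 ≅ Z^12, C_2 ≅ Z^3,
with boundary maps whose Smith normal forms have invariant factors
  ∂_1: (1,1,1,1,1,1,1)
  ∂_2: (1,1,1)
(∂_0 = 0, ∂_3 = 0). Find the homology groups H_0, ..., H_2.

H_0 = Z,  H_1 = Z^2,  H_2 = 0.

H_0: b_0 = 8 − 0 − 7 = 1; torsion from ∂_1 factors > 1: none. So H_0 = Z.
H_1: b_1 = 12 − 7 − 3 = 2; torsion from ∂_2 factors > 1: none. So H_1 = Z^2.
H_2: b_2 = 3 − 3 − 0 = 0; torsion from ∂_3 factors > 1: none. So H_2 = 0.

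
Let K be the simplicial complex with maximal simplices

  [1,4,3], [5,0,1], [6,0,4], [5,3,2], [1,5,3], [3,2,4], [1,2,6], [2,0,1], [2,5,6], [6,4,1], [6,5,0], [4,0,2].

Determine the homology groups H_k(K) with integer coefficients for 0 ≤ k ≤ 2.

H_0 = Z,  H_1 = Z/2,  H_2 = 0.

Order the vertices as 0 < 1 < 2 < 3 < 4 < 5 < 6. Listing each simplex with vertices in this order, K has dimension 2 with simplices:

  0-simplices (7): [0], [1], [2], [3], [4], [5], [6]
  1-simplices (18): [0,1], [0,2], [0,4], [0,5], [0,6], [1,2], [1,3], [1,4], [1,5], [1,6], [2,3], [2,4], [2,5], [2,6], [3,4], [3,5], [4,6], [5,6]
  2-simplices (12): [0,1,2], [0,1,5], [0,2,4], [0,4,6], [0,5,6], [1,2,6], [1,3,4], [1,3,5], [1,4,6], [2,3,4], [2,3,5], [2,5,6]

Hence C_0 ≅ Z^7, C_1 ≅ Z^18, C_2 ≅ Z^12.

The boundary map ∂_1: C_1 → C_0 sends each edge [p,q] (with p < q) to q − p. For instance
  ∂[0,4] = [4] − [0].
The 7×18 boundary matrix has rank 6 and Smith normal form diag(1,1,1,1,1,1).

The boundary map ∂_2: C_2 → C_1 maps a triangle to the signed sum of its edges. For instance
  ∂[0,1,5] = [1,5] − [0,5] + [0,1],
  ∂[2,3,5] = [3,5] − [2,5] + [2,3].
The resulting 18×12 matrix has rank 12, and its Smith normal form has invariant factors (1,1,1,1,1,1,1,1,1,1,1,2).

Computing H_k = (kernel of ∂_k) / (image of ∂_{k+1}):

  H_0: rank C_0 − rank ∂_1 = 7 − 6 = 1, and the invariant factors of ∂_1 are all 1, so H_0 = Z.
  H_1: rank ker ∂_1 − rank ∂_2 = (18 − 6) − 12 = 0, and ∂_2 has invariant factor 2 > 1, so H_1 = Z/2.
  H_2: rank ker ∂_2 − rank ∂_3 = (12 − 12) − 0 = 0, and there is no ∂_3, so H_2 = 0.

As a check, the Euler characteristic is 7 − 18 + 12 = 1, which agrees with 1 − 0 + 0 = 1.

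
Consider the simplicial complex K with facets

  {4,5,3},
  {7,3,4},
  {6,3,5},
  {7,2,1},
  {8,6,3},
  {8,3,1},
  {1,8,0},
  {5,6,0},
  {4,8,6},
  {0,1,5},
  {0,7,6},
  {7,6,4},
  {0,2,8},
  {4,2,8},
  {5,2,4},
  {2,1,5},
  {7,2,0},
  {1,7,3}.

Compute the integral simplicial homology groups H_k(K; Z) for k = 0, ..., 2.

H_0 = Z,  H_1 = Z ⊕ Z/2,  H_2 = 0.

Fix the vertex order 0 < 1 < 2 < 3 < 4 < 5 < 6 < 7 < 8 and write every simplex with vertices in increasing order. Then dim K = 2 and the simplices of K are:

  0-simplices (9): [0], [1], [2], [3], [4], [5], [6], [7], [8]
  1-simplices (27): (27 of them)
  2-simplices (18): [0,1,5], [0,1,8], [0,2,7], [0,2,8], [0,5,6], [0,6,7], [1,2,5], [1,2,7], [1,3,7], [1,3,8], [2,4,5], [2,4,8], [3,4,5], [3,4,7], [3,5,6], [3,6,8], [4,6,7], [4,6,8]

so the chain groups are C_0 ≅ Z^9, C_1 ≅ Z^27, C_2 ≅ Z^18.

The boundary map ∂_1: C_1 → C_0 maps an edge to its endpoints' difference, ∂[p,q] = q − p.
The resulting 9×27 matrix has rank 8, and its Smith normal form has invariant factors (1,1,1,1,1,1,1,1).

The boundary map ∂_2: C_2 → C_1 maps a triangle to the signed sum of its edges. For instance
  ∂[2,4,5] = [4,5] − [2,5] + [2,4],
  ∂[0,1,8] = [1,8] − [0,8] + [0,1].
The 27×18 boundary matrix has rank 18 and Smith normal form diag(1,1,1,1,1,1,1,1,1,1,1,1,1,1,1,1,1,2).

Reading off H_k = ker ∂_k / im ∂_{k+1}:

  H_0: rank C_0 − rank ∂_1 = 9 − 8 = 1, and the invariant factors of ∂_1 are all 1, so H_0 ≅ Z.
  H_1: rank ker ∂_1 − rank ∂_2 = (27 − 8) − 18 = 1, and ∂_2 has invariant factor 2 > 1, so H_1 ≅ Z ⊕ Z/2.
  H_2: rank ker ∂_2 − rank ∂_3 = (18 − 18) − 0 = 0, and there is no ∂_3, so H_2 ≅ 0.

As a check, the Euler characteristic is 9 − 27 + 18 = 0, which agrees with 1 − 1 + 0 = 0.
(K is a triangulation of the Klein bottle.)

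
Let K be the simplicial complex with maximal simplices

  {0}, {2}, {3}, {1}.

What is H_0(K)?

H_0 ≅ Z^4.

Order the vertices as 0 < 1 < 2 < 3. Listing each simplex with vertices in this order, K has dimension 0 with simplices:

  0-simplices (4): [0], [1], [2], [3]

Hence C_0 ≅ Z^4.

Now H_k = ker ∂_k / im ∂_{k+1}, so:

  H_0: rank C_0 − rank ∂_1 = 4 − 0 = 4, and there is no ∂_1, so H_0 = Z^4.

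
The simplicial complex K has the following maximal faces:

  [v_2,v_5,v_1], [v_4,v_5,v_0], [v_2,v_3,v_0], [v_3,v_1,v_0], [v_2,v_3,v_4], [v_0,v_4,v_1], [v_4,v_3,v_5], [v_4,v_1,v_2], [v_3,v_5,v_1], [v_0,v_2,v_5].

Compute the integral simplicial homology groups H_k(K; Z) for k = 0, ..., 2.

H_0 ≅ Z,  H_1 ≅ Z/2,  H_2 = 0.

Order the vertices as v_0 < v_1 < v_2 < v_3 < v_4 < v_5. Listing each simplex with vertices in this order, K has dimension 2 with simplices:

  0-simplices (6): [v_0], [v_1], [v_2], [v_3], [v_4], [v_5]
  1-simplices (15): (15 of them)
  2-simplices (10): [v_0,v_1,v_3], [v_0,v_1,v_4], [v_0,v_2,v_3], [v_0,v_2,v_5], [v_0,v_4,v_5], [v_1,v_2,v_4], [v_1,v_2,v_5], [v_1,v_3,v_5], [v_2,v_3,v_4], [v_3,v_4,v_5]

Hence C_0 ≅ Z^6, C_1 ≅ Z^15, C_2 ≅ Z^10.

The boundary map ∂_1: C_1 → C_0 maps an edge to its endpoints' difference, ∂[p,q] = q − p.
The resulting 6×15 matrix has rank 5, and its Smith normal form has invariant factors (1,1,1,1,1).

∂_2: C_2 → C_1 acts by ∂[p,q,r] = [q,r] − [p,r] + [p,q]. For instance
  ∂[v_0,v_2,v_5] = [v_2,v_5] − [v_0,v_5] + [v_0,v_2],
  ∂[v_2,v_3,v_4] = [v_3,v_4] − [v_2,v_4] + [v_2,v_3].
The resulting 15×10 matrix has rank 10, and its Smith normal form has invariant factors (1,1,1,1,1,1,1,1,1,2).

From H_k ≅ ker(∂_k) / im(∂_{k+1}) we obtain:

  H_0: rank C_0 − rank ∂_1 = 6 − 5 = 1, and the invariant factors of ∂_1 are all 1, so H_0 = Z.
  H_1: rank ker ∂_1 − rank ∂_2 = (15 − 5) − 10 = 0, and ∂_2 has invariant factor 2 > 1, so H_1 = Z/2.
  H_2: rank ker ∂_2 − rank ∂_3 = (10 − 10) − 0 = 0, and there is no ∂_3, so H_2 = 0.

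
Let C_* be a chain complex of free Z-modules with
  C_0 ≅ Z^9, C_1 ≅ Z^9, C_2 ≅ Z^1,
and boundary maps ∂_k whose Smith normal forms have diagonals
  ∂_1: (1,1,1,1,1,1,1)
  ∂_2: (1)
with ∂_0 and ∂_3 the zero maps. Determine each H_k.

H_0 = Z^2,  H_1 = Z,  H_2 = 0.

H_0: b_0 = 9 − 0 − 7 = 2; torsion from ∂_1 factors > 1: none. So H_0 = Z^2.
H_1: b_1 = 9 − 7 − 1 = 1; torsion from ∂_2 factors > 1: none. So H_1 = Z.
H_2: b_2 = 1 − 1 − 0 = 0; torsion from ∂_3 factors > 1: none. So H_2 = 0.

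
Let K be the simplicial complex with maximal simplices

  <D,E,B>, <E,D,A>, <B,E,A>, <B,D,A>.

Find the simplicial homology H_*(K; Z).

Take the total order A < B < D < E on the vertex set. Then K (dimension 2) consists of the simplices:

  0-simplices (4): A, B, D, E
  1-simplices (6): AB, AD, AE, BD, BE, DE
  2-simplices (4): ABD, ABE, ADE, BDE

so the chain groups are C_0 ≅ Z^4, C_1 ≅ Z^6, C_2 ≅ Z^4.

∂_1: C_1 → C_0 sends each edge [p,q] (with p < q) to q − p. For instance
  ∂DE = E − D.
The resulting 4×6 matrix has rank 3, and its Smith normal form has invariant factors (1,1,1).

∂_2: C_2 → C_1 acts by ∂[p,q,r] = [q,r] − [p,r] + [p,q]. For instance
  ∂BDE = DE − BE + BD,
  ∂ADE = DE − AE + AD.
This gives a 6×4 integer matrix of rank 3; reducing to Smith normal form yields diagonal entries (1,1,1).

Reading off H_k = ker ∂_k / im ∂_{k+1}:

  H_0: rank C_0 − rank ∂_1 = 4 − 3 = 1, and the invariant factors of ∂_1 are all 1, so H_0 ≅ Z.
  H_1: rank ker ∂_1 − rank ∂_2 = (6 − 3) − 3 = 0, and the invariant factors of ∂_2 are all 1, so H_1 ≅ 0.
  H_2: rank ker ∂_2 − rank ∂_3 = (4 − 3) − 0 = 1, and there is no ∂_3, so H_2 ≅ Z.

H_0 = Z,  H_1 = 0,  H_2 = Z.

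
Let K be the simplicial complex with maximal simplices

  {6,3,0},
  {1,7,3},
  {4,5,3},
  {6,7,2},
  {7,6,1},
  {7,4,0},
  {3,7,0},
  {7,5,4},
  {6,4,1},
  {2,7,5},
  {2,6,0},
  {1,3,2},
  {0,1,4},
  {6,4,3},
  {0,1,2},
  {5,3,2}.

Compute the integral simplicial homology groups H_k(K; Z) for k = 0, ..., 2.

We work with the vertex ordering 0 < 1 < 2 < 3 < 4 < 5 < 6 < 7. The simplices of K, each written with vertices in increasing order, are:

  0-simplices (8): [0], [1], [2], [3], [4], [5], [6], [7]
  1-simplices (24): (24 of them)
  2-simplices (16): [0,1,2], [0,1,4], [0,2,6], [0,3,6], [0,3,7], [0,4,7], [1,2,3], [1,3,7], [1,4,6], [1,6,7], [2,3,5], [2,5,7], [2,6,7], [3,4,5], [3,4,6], [4,5,7]

Hence C_0 ≅ Z^8, C_1 ≅ Z^24, C_2 ≅ Z^16.

∂_1: C_1 → C_0 maps an edge to its endpoints' difference, ∂[p,q] = q − p. For instance
  ∂[2,3] = [3] − [2].
As a 8×24 matrix over Z this has rank 7, with invariant factors (1,1,1,1,1,1,1).

∂_2: C_2 → C_1 maps a triangle to the signed sum of its edges. For instance
  ∂[0,3,6] = [3,6] − [0,6] + [0,3],
  ∂[3,4,5] = [4,5] − [3,5] + [3,4].
The resulting 24×16 matrix has rank 15, and its Smith normal form has invariant factors (1,1,1,1,1,1,1,1,1,1,1,1,1,1,1).

From H_k ≅ ker(∂_k) / im(∂_{k+1}) we obtain:

  H_0: rank C_0 − rank ∂_1 = 8 − 7 = 1, and the invariant factors of ∂_1 are all 1, so H_0 ≅ Z.
  H_1: rank ker ∂_1 − rank ∂_2 = (24 − 7) − 15 = 2, and the invariant factors of ∂_2 are all 1, so H_1 ≅ Z^2.
  H_2: rank ker ∂_2 − rank ∂_3 = (16 − 15) − 0 = 1, and there is no ∂_3, so H_2 ≅ Z.

As a check, the Euler characteristic is 8 − 24 + 16 = 0, which agrees with 1 − 2 + 1 = 0.

H_0 ≅ Z,  H_1 ≅ Z^2,  H_2 ≅ Z.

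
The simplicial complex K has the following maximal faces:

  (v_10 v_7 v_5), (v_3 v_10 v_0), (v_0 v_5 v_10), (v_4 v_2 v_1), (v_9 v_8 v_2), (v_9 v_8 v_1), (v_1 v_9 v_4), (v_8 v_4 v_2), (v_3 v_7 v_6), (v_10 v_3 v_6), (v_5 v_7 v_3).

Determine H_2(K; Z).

Take the total order v_0 < v_1 < v_2 < v_3 < v_4 < v_5 < v_6 < v_7 < v_8 < v_9 < v_10 on the vertex set. Then K (dimension 2) consists of the simplices:

  0-simplices (11): [v_0], [v_1], [v_2], [v_3], [v_4], [v_5], [v_6], [v_7], [v_8], [v_9], [v_10]
  1-simplices (22): (22 of them)
  2-simplices (11): (11 of them)

Hence C_0 ≅ Z^11, C_1 ≅ Z^22, C_2 ≅ Z^11.

∂_1: C_1 → C_0 maps an edge to its endpoints' difference, ∂[p,q] = q − p. For instance
  ∂[v_3,v_5] = [v_5] − [v_3].
This gives a 11×22 integer matrix of rank 9; reducing to Smith normal form yields diagonal entries (1,1,1,1,1,1,1,1,1).

Boundary ∂_2: C_2 → C_1 sends each 2-simplex [p,q,r] to [q,r] − [p,r] + [p,q]. For instance
  ∂[v_1,v_2,v_4] = [v_2,v_4] − [v_1,v_4] + [v_1,v_2],
  ∂[v_5,v_7,v_10] = [v_7,v_10] − [v_5,v_10] + [v_5,v_7].
The 22×11 boundary matrix has rank 11 and Smith normal form diag(1,1,1,1,1,1,1,1,1,1,1).

Now H_k = ker ∂_k / im ∂_{k+1}, so:

  H_2: rank ker ∂_2 − rank ∂_3 = (11 − 11) − 0 = 0, and there is no ∂_3, so H_2 = 0.

H_2 = 0.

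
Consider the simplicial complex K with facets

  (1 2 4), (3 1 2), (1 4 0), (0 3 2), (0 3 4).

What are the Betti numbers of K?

b_0 = 1, b_1 = 1, b_2 = 0.

Order the vertices as 0 < 1 < 2 < 3 < 4. Listing each simplex with vertices in this order, K has dimension 2 with simplices:

  0-simplices (5): [0], [1], [2], [3], [4]
  1-simplices (10): [0,1], [0,2], [0,3], [0,4], [1,2], [1,3], [1,4], [2,3], [2,4], [3,4]
  2-simplices (5): [0,1,4], [0,2,3], [0,3,4], [1,2,3], [1,2,4]

Hence C_0 ≅ Z^5, C_1 ≅ Z^10, C_2 ≅ Z^5.

∂_1: C_1 → C_0 is given by ∂[p,q] = [q] − [p]. For instance
  ∂[0,3] = [3] − [0].
This gives a 5×10 integer matrix of rank 4; reducing to Smith normal form yields diagonal entries (1,1,1,1).

Boundary ∂_2: C_2 → C_1 maps a triangle to the signed sum of its edges. For instance
  ∂[0,3,4] = [3,4] − [0,4] + [0,3],
  ∂[0,2,3] = [2,3] − [0,3] + [0,2].
As a 10×5 matrix over Z this has rank 5, with invariant factors (1,1,1,1,1).

Computing H_k = (kernel of ∂_k) / (image of ∂_{k+1}):

  H_0: rank C_0 − rank ∂_1 = 5 − 4 = 1, and the invariant factors of ∂_1 are all 1, so H_0 = Z.
  H_1: rank ker ∂_1 − rank ∂_2 = (10 − 4) − 5 = 1, and the invariant factors of ∂_2 are all 1, so H_1 = Z.
  H_2: rank ker ∂_2 − rank ∂_3 = (5 − 5) − 0 = 0, and there is no ∂_3, so H_2 = 0.

Hence the Betti numbers are b_0 = 1, b_1 = 1, b_2 = 0.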